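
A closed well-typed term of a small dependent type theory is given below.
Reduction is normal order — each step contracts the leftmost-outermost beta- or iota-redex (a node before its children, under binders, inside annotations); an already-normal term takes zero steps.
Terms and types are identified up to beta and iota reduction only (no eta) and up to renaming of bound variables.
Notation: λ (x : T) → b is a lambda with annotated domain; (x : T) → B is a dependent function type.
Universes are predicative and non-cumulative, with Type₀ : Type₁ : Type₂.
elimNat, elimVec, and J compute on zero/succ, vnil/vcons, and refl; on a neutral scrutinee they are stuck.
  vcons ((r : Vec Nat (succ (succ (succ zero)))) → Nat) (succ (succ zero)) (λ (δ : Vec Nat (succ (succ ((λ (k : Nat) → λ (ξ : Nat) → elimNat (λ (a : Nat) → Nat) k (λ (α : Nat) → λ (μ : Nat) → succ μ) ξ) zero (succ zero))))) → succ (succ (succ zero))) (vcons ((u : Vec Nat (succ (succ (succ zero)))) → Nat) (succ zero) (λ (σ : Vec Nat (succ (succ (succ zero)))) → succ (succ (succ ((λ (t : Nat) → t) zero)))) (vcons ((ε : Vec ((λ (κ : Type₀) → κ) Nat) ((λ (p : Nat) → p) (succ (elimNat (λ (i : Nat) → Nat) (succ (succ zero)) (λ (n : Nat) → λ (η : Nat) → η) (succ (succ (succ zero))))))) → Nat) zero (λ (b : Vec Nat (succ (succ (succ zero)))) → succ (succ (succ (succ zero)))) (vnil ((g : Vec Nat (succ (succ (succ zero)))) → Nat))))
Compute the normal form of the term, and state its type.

resulting normal form:
  vcons ((r : Vec Nat (succ (succ (succ zero)))) → Nat) (succ (succ zero)) (λ (δ : Vec Nat (succ (succ (succ zero)))) → succ (succ (succ zero))) (vcons ((k : Vec Nat (succ (succ (succ zero)))) → Nat) (succ zero) (λ (ξ : Vec Nat (succ (succ (succ zero)))) → succ (succ (succ zero))) (vcons ((a : Vec Nat (succ (succ (succ zero)))) → Nat) zero (λ (α : Vec Nat (succ (succ (succ zero)))) → succ (succ (succ (succ zero)))) (vnil ((μ : Vec Nat (succ (succ (succ zero)))) → Nat))))
type:
  Vec ((r : Vec Nat (succ (succ (succ zero)))) → Nat) (succ (succ (succ zero)))
observation: the leftmost-outermost redex is a beta-redex, and normalization takes 19 steps.


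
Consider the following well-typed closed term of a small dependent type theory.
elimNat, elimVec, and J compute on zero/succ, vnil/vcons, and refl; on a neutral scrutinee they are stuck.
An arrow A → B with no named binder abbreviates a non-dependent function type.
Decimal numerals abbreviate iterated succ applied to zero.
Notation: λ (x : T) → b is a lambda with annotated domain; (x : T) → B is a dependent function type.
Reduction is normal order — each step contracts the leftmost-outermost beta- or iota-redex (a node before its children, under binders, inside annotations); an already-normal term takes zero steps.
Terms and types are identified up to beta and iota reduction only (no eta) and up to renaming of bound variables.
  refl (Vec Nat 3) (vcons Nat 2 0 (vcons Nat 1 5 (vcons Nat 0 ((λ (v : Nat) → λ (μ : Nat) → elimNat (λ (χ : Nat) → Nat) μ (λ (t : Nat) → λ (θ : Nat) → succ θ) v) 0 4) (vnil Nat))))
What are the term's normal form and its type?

normal form:
  refl (Vec Nat 3) (vcons Nat 2 0 (vcons Nat 1 5 (vcons Nat 0 4 (vnil Nat))))
type:
  Eq (Vec Nat 3) (vcons Nat 2 0 (vcons Nat 1 5 (vcons Nat 0 4 (vnil Nat)))) (vcons Nat 2 0 (vcons Nat 1 5 (vcons Nat 0 4 (vnil Nat))))
observation: reduction starts at a beta-redex, and 3 normal-order steps reach the normal form.


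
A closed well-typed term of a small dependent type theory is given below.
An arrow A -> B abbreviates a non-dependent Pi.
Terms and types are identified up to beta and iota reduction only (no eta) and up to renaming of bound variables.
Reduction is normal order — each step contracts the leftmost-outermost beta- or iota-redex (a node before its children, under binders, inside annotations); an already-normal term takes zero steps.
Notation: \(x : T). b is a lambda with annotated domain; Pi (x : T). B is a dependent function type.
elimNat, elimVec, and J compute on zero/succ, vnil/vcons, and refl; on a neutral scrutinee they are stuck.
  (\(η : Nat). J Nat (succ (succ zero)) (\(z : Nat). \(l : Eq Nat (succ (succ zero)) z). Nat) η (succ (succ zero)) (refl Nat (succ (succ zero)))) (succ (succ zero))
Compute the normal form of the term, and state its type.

resulting normal form:
  succ (succ zero)
the term's type:
  Nat


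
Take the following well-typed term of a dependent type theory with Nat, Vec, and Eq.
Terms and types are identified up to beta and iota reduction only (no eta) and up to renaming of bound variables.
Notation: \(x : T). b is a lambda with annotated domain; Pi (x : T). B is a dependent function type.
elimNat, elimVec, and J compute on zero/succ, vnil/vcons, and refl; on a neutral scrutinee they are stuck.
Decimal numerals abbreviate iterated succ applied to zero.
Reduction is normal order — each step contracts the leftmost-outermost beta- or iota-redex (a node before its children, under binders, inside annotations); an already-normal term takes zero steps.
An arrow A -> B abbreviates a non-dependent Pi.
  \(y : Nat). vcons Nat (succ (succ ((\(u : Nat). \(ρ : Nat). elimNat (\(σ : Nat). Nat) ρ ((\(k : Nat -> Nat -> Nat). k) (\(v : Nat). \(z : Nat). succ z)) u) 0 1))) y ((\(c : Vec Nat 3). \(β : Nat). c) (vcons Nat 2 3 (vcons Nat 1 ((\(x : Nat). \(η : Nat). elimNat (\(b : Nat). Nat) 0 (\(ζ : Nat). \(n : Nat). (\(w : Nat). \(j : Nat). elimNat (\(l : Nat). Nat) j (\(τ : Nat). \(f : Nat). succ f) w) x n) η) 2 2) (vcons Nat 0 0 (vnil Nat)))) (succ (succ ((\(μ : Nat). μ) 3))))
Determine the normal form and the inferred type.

resulting normal form:
  \(y : Nat). vcons Nat 3 y (vcons Nat 2 3 (vcons Nat 1 4 (vcons Nat 0 0 (vnil Nat))))
inferred type:
  Nat -> Vec Nat 4


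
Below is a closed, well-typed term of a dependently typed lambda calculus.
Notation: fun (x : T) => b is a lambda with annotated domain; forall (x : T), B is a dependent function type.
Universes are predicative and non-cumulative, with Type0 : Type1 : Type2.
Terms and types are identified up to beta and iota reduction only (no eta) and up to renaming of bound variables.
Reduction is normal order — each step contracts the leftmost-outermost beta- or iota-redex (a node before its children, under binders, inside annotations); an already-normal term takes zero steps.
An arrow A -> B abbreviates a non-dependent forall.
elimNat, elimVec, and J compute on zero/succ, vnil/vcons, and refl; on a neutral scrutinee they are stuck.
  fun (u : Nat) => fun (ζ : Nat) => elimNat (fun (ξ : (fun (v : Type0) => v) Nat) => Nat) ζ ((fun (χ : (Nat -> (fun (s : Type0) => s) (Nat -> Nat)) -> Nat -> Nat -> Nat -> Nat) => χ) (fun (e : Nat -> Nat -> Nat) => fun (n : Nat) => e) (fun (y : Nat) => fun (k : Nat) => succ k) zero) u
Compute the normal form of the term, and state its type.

normal form:
  fun (u : Nat) => fun (ζ : Nat) => elimNat (fun (ξ : Nat) => Nat) ζ (fun (v : Nat) => fun (χ : Nat) => succ χ) u
type:
  Nat -> Nat -> Nat


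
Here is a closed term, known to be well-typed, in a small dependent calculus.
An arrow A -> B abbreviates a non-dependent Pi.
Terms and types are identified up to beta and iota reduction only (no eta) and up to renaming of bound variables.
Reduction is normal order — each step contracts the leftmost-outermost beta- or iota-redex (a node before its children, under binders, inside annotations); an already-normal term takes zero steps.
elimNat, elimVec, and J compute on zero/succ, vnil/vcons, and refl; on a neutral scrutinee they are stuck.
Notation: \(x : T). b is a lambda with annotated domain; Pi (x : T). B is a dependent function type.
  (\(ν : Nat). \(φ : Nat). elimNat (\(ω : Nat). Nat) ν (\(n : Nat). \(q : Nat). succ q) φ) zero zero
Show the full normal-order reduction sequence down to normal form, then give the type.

normal-order reduction:
  (\(ν : Nat). \(φ : Nat). elimNat (\(ω : Nat). Nat) ν (\(n : Nat). \(q : Nat). succ q) φ) zero zero
  ~> (\(ν : Nat). elimNat (\(φ : Nat). Nat) zero (\(ω : Nat). \(n : Nat). succ n) ν) zero
  ~> elimNat (\(ν : Nat). Nat) zero (\(φ : Nat). \(ω : Nat). succ ω) zero
  ~> zero
inferred type:
  Nat


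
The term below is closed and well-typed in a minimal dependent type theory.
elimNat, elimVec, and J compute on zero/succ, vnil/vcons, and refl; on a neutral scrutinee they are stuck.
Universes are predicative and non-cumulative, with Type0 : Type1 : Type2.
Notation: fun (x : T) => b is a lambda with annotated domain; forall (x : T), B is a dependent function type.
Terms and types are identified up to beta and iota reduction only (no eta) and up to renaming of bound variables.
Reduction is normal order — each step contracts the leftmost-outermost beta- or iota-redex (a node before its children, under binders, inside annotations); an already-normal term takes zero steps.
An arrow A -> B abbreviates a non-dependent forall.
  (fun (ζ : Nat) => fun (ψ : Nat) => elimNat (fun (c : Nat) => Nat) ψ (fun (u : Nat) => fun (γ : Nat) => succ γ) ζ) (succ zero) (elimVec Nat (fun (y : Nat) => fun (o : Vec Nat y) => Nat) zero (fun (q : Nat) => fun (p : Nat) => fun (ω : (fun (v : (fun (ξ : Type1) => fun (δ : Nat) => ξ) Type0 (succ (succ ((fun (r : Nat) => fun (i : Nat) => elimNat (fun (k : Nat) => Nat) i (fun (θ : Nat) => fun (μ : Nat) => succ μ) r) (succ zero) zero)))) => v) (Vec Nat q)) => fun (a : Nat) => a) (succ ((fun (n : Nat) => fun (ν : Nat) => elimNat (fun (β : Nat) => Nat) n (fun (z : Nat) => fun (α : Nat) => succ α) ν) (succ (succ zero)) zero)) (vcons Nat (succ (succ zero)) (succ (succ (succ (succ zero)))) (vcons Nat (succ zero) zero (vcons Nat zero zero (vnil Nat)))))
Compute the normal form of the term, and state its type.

resulting normal form:
  succ zero
type:
  Nat


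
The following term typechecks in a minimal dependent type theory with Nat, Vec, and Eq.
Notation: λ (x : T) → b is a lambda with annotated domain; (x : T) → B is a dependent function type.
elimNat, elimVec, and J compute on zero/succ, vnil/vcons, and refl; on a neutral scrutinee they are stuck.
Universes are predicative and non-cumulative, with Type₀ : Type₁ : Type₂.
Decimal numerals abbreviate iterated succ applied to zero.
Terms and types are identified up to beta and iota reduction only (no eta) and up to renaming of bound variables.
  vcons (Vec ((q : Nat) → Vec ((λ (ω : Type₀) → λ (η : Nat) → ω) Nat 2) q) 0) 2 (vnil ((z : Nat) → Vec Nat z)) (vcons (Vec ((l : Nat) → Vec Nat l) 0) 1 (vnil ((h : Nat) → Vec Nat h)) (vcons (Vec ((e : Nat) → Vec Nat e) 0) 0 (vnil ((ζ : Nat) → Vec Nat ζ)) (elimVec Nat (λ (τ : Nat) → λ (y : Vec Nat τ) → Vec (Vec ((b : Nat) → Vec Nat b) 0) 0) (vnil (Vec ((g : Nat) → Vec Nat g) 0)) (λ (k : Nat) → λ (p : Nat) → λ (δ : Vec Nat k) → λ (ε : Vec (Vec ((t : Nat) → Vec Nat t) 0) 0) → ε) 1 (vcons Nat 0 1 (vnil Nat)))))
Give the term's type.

inferred type:
  Vec (Vec ((q : Nat) → Vec Nat q) 0) 3


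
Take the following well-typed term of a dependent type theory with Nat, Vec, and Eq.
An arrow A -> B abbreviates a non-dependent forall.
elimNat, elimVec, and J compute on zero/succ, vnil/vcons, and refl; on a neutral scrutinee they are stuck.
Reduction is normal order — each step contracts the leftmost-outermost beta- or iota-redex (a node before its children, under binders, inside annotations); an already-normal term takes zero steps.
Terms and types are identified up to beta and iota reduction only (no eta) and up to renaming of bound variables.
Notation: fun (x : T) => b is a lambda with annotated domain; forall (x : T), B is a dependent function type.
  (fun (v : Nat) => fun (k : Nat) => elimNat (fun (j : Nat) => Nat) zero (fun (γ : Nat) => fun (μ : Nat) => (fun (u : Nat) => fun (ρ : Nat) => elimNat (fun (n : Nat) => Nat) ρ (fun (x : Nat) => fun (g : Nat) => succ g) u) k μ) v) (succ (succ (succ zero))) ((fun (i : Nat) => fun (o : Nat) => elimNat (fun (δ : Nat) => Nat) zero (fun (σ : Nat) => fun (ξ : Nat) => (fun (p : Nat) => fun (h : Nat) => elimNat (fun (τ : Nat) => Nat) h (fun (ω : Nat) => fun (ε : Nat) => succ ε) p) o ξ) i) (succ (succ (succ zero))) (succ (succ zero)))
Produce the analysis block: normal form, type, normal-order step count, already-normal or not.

resulting normal form:
  succ (succ (succ (succ (succ (succ (succ (succ (succ (succ (succ (succ (succ (succ (succ (succ (succ (succ zero)))))))))))))))))
the term's type:
  Nat
normal-order step count: 192
already normal: no
first contracted redex: a beta-redex


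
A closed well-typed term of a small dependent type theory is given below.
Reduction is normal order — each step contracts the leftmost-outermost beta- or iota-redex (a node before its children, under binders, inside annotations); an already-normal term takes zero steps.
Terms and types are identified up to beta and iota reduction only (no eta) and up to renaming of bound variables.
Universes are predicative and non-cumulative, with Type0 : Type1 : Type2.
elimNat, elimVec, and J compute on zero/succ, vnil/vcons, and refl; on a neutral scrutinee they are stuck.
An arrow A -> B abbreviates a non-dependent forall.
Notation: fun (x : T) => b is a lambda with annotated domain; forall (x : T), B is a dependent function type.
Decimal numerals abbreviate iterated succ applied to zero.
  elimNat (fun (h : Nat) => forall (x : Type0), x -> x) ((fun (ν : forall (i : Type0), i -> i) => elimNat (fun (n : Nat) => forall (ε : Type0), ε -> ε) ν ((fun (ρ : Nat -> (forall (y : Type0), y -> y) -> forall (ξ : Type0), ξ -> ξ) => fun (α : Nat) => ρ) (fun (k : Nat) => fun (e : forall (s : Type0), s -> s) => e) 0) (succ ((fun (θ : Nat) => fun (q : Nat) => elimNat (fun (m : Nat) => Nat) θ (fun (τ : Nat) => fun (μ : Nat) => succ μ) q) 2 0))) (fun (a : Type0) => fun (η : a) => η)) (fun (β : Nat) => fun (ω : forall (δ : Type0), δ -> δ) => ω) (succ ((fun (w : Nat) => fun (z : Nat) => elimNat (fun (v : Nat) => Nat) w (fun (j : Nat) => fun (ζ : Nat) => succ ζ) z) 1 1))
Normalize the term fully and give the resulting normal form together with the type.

reduced normal form:
  fun (h : Type0) => fun (x : h) => x
the term's type:
  forall (h : Type0), h -> h


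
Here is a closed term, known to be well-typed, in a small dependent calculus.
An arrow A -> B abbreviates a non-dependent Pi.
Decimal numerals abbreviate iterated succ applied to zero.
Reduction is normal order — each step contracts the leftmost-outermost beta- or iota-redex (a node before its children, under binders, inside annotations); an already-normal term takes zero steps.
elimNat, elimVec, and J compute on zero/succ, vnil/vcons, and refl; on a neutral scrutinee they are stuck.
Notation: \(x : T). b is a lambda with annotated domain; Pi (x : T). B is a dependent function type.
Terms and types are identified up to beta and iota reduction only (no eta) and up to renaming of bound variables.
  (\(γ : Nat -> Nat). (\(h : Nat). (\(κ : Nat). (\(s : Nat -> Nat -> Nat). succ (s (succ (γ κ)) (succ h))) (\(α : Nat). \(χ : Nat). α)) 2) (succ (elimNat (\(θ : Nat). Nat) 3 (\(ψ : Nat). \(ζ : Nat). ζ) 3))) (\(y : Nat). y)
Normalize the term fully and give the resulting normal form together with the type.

reduced normal form:
  4
type:
  Nat
observation: the first redex contracted is a beta-redex; the normal form is reached in 7 normal-order steps.


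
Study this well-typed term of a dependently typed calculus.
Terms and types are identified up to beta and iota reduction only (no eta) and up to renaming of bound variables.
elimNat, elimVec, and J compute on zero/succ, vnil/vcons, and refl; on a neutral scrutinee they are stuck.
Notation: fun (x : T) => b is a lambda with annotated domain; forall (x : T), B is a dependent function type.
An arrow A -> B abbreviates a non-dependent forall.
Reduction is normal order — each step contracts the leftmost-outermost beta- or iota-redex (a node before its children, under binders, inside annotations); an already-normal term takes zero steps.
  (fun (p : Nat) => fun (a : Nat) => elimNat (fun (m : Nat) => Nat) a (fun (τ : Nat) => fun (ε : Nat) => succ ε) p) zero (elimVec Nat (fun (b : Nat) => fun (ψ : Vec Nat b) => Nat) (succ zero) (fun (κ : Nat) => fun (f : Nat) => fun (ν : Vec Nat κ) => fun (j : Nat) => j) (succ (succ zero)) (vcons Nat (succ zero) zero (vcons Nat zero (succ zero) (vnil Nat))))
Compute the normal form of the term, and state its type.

resulting normal form:
  succ zero
the term's type:
  Nat


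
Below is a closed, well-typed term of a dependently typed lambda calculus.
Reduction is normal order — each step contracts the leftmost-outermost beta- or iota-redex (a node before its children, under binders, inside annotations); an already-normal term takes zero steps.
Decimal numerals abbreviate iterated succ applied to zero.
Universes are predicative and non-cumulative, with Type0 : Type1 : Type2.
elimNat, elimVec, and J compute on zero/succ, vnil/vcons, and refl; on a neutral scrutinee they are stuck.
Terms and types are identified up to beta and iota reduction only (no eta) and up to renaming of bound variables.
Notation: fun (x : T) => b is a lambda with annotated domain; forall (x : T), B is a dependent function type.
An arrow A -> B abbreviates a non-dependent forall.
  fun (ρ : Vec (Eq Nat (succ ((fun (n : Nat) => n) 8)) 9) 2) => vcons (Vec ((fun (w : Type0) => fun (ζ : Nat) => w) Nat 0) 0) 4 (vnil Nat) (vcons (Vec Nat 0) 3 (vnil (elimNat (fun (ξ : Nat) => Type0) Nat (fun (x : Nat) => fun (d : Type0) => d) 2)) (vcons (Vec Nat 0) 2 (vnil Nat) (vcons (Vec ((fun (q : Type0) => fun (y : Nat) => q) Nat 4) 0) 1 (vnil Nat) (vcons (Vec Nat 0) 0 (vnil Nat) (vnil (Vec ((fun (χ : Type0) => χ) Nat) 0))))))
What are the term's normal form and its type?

normal form:
  fun (ρ : Vec (Eq Nat 9 9) 2) => vcons (Vec Nat 0) 4 (vnil Nat) (vcons (Vec Nat 0) 3 (vnil Nat) (vcons (Vec Nat 0) 2 (vnil Nat) (vcons (Vec Nat 0) 1 (vnil Nat) (vcons (Vec Nat 0) 0 (vnil Nat) (vnil (Vec Nat 0))))))
inferred type:
  Vec (Eq Nat 9 9) 2 -> Vec (Vec Nat 0) 5
observation: the term reaches its normal form after 13 normal-order steps.


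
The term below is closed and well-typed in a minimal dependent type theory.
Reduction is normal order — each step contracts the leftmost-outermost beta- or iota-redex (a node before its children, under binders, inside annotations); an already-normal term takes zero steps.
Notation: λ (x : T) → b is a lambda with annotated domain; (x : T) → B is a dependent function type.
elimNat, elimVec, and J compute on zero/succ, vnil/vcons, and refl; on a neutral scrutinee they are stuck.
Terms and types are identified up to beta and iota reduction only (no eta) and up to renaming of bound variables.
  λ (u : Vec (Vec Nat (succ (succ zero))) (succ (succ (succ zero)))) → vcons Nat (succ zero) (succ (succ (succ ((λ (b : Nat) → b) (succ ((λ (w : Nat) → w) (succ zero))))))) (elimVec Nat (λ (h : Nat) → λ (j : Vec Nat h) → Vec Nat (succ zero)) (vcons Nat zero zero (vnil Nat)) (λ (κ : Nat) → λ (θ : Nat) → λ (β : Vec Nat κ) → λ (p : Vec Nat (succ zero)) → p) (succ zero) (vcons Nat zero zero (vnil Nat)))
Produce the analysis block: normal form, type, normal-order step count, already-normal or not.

resulting normal form:
  λ (u : Vec (Vec Nat (succ (succ zero))) (succ (succ (succ zero)))) → vcons Nat (succ zero) (succ (succ (succ (succ (succ zero))))) (vcons Nat zero zero (vnil Nat))
type:
  (u : Vec (Vec Nat (succ (succ zero))) (succ (succ (succ zero)))) → Vec Nat (succ (succ zero))
normal-order step count: 8
already normal: no
first contracted redex: a beta-redex


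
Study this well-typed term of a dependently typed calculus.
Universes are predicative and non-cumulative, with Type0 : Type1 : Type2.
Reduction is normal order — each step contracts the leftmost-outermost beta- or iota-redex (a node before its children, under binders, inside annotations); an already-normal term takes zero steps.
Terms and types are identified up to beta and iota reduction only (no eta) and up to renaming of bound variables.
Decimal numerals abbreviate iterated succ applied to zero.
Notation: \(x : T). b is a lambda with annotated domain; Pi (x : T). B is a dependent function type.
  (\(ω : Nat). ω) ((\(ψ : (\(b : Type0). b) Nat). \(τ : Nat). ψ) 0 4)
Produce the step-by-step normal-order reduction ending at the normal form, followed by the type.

normal-order reduction:
  (\(ω : Nat). ω) ((\(ψ : (\(b : Type0). b) Nat). \(τ : Nat). ψ) 0 4)
  ~> (\(ω : (\(ψ : Type0). ψ) Nat). \(b : Nat). ω) 0 4
  ~> (\(ω : Nat). 0) 4
  ~> 0
the term's type:
  Nat


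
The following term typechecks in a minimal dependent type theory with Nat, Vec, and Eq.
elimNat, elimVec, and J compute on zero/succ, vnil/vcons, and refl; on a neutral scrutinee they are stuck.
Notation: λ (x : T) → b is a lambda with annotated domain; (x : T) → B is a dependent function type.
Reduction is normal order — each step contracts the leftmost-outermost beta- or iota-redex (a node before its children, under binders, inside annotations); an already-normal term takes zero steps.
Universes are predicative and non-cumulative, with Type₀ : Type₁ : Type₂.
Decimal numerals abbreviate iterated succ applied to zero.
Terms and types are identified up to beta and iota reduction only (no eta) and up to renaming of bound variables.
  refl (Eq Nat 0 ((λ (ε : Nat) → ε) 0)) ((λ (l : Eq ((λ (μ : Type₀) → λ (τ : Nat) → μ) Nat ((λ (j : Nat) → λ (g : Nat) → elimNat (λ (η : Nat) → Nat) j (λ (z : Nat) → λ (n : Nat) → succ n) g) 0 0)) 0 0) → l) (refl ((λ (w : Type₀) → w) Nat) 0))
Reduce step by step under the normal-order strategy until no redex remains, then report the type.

normal-order reduction sequence:
  refl (Eq Nat 0 ((λ (ε : Nat) → ε) 0)) ((λ (l : Eq ((λ (μ : Type₀) → λ (τ : Nat) → μ) Nat ((λ (j : Nat) → λ (g : Nat) → elimNat (λ (η : Nat) → Nat) j (λ (z : Nat) → λ (n : Nat) → succ n) g) 0 0)) 0 0) → l) (refl ((λ (w : Type₀) → w) Nat) 0))
  ~> refl (Eq Nat 0 0) ((λ (ε : Eq ((λ (l : Type₀) → λ (μ : Nat) → l) Nat ((λ (τ : Nat) → λ (j : Nat) → elimNat (λ (g : Nat) → Nat) τ (λ (η : Nat) → λ (z : Nat) → succ z) j) 0 0)) 0 0) → ε) (refl ((λ (n : Type₀) → n) Nat) 0))
  ~> refl (Eq Nat 0 0) (refl ((λ (ε : Type₀) → ε) Nat) 0)
  ~> refl (Eq Nat 0 0) (refl Nat 0)
type:
  Eq (Eq Nat 0 0) (refl Nat 0) (refl Nat 0)


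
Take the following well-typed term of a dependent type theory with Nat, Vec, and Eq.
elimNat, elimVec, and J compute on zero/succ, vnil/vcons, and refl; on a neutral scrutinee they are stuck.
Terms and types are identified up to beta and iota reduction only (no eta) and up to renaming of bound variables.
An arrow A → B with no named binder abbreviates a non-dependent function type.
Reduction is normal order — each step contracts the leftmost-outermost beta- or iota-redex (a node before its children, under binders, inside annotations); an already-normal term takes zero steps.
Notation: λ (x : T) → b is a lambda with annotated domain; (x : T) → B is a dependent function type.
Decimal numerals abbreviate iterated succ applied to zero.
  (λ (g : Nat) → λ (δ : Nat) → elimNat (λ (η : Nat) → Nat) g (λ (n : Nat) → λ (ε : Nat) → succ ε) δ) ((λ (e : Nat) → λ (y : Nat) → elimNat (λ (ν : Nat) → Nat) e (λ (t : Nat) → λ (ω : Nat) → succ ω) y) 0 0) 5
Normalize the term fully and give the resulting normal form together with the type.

normal form:
  5
type:
  Nat


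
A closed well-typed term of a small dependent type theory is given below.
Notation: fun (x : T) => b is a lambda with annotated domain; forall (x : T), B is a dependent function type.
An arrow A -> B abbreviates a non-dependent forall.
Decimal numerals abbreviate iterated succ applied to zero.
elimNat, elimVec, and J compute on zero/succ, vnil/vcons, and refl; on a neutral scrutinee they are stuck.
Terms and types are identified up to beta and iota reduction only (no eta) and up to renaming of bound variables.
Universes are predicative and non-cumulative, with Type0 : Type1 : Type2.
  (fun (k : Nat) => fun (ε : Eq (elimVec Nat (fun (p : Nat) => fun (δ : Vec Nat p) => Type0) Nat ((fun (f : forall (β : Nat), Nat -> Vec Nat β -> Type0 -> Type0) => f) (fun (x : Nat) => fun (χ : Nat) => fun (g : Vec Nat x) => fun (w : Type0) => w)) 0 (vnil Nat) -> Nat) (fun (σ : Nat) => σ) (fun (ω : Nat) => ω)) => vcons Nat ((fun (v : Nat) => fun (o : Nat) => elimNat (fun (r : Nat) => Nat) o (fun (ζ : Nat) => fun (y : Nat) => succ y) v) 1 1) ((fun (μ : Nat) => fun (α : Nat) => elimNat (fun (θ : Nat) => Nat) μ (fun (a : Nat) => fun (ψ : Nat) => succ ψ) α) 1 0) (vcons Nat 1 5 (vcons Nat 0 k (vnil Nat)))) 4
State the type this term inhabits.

the term's type:
  Eq (Nat -> Nat) (fun (k : Nat) => k) (fun (ε : Nat) => ε) -> Vec Nat 3


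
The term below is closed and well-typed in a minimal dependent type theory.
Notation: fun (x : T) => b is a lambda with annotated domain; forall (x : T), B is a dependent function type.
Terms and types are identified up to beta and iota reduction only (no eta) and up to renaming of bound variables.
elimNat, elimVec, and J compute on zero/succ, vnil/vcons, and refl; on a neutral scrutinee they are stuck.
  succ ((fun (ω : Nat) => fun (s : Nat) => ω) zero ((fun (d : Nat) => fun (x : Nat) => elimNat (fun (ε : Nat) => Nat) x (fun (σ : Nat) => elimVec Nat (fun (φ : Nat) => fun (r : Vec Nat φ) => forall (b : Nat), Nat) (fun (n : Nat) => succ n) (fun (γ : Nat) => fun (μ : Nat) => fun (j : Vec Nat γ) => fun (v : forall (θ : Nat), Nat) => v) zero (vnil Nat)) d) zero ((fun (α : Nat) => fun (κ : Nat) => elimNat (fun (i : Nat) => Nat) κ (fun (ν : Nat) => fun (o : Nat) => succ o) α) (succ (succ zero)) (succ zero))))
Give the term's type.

type:
  Nat


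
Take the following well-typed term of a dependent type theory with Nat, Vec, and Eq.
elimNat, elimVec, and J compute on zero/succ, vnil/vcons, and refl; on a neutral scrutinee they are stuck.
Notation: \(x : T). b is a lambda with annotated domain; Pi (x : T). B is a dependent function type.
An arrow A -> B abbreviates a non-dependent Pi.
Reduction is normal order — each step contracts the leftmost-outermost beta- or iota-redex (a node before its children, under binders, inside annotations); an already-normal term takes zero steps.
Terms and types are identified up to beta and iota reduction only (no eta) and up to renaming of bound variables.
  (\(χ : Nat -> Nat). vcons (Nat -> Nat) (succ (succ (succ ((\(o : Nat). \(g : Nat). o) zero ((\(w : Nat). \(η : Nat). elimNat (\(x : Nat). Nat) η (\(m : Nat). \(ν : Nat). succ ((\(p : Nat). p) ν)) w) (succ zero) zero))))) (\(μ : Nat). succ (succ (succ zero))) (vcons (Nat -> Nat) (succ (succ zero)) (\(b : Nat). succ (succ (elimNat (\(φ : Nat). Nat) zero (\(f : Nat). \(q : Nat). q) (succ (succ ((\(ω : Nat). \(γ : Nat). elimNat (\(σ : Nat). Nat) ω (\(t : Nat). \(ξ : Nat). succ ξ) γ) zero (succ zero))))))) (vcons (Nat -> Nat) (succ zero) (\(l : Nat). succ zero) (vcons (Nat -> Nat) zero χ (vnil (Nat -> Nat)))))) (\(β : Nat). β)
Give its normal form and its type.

resulting normal form:
  vcons (Nat -> Nat) (succ (succ (succ zero))) (\(χ : Nat). succ (succ (succ zero))) (vcons (Nat -> Nat) (succ (succ zero)) (\(o : Nat). succ (succ zero)) (vcons (Nat -> Nat) (succ zero) (\(g : Nat). succ zero) (vcons (Nat -> Nat) zero (\(w : Nat). w) (vnil (Nat -> Nat)))))
the term's type:
  Vec (Nat -> Nat) (succ (succ (succ (succ zero))))
observation: contracting a beta-redex first, the term normalizes in 19 steps.


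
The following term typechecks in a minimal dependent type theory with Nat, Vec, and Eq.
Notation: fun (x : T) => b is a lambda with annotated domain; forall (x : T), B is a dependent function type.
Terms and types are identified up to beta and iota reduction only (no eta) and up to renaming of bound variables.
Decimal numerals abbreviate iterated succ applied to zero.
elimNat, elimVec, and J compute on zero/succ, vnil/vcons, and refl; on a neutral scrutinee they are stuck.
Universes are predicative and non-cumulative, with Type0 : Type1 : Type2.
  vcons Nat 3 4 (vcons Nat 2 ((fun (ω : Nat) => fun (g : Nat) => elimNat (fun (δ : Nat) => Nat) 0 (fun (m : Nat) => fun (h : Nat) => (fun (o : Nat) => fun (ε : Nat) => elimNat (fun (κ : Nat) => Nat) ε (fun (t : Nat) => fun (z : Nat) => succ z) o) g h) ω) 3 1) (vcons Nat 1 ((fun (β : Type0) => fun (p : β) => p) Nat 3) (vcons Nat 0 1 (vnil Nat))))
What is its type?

inferred type:
  Vec Nat 4


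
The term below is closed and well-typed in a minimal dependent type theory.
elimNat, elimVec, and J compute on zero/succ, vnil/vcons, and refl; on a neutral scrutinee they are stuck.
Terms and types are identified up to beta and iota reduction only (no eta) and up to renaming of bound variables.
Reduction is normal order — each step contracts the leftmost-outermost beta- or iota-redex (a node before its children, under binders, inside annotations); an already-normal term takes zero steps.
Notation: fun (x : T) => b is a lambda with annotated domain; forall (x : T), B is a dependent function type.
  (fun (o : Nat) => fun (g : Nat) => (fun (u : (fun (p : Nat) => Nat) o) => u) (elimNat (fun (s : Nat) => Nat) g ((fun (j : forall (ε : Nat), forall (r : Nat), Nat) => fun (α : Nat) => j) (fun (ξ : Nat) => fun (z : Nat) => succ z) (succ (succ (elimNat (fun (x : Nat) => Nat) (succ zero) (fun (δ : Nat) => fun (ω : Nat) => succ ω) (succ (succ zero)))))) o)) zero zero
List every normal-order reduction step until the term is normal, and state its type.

normal-order reduction sequence:
  (fun (o : Nat) => fun (g : Nat) => (fun (u : (fun (p : Nat) => Nat) o) => u) (elimNat (fun (s : Nat) => Nat) g ((fun (j : forall (ε : Nat), forall (r : Nat), Nat) => fun (α : Nat) => j) (fun (ξ : Nat) => fun (z : Nat) => succ z) (succ (succ (elimNat (fun (x : Nat) => Nat) (succ zero) (fun (δ : Nat) => fun (ω : Nat) => succ ω) (succ (succ zero)))))) o)) zero zero
  ~> (fun (o : Nat) => (fun (g : (fun (u : Nat) => Nat) zero) => g) (elimNat (fun (p : Nat) => Nat) o ((fun (s : forall (j : Nat), forall (ε : Nat), Nat) => fun (r : Nat) => s) (fun (α : Nat) => fun (ξ : Nat) => succ ξ) (succ (succ (elimNat (fun (z : Nat) => Nat) (succ zero) (fun (x : Nat) => fun (δ : Nat) => succ δ) (succ (succ zero)))))) zero)) zero
  ~> (fun (o : (fun (g : Nat) => Nat) zero) => o) (elimNat (fun (u : Nat) => Nat) zero ((fun (p : forall (s : Nat), forall (j : Nat), Nat) => fun (ε : Nat) => p) (fun (r : Nat) => fun (α : Nat) => succ α) (succ (succ (elimNat (fun (ξ : Nat) => Nat) (succ zero) (fun (z : Nat) => fun (x : Nat) => succ x) (succ (succ zero)))))) zero)
  ~> elimNat (fun (o : Nat) => Nat) zero ((fun (g : forall (u : Nat), forall (p : Nat), Nat) => fun (s : Nat) => g) (fun (j : Nat) => fun (ε : Nat) => succ ε) (succ (succ (elimNat (fun (r : Nat) => Nat) (succ zero) (fun (α : Nat) => fun (ξ : Nat) => succ ξ) (succ (succ zero)))))) zero
  ~> zero
inferred type:
  Nat


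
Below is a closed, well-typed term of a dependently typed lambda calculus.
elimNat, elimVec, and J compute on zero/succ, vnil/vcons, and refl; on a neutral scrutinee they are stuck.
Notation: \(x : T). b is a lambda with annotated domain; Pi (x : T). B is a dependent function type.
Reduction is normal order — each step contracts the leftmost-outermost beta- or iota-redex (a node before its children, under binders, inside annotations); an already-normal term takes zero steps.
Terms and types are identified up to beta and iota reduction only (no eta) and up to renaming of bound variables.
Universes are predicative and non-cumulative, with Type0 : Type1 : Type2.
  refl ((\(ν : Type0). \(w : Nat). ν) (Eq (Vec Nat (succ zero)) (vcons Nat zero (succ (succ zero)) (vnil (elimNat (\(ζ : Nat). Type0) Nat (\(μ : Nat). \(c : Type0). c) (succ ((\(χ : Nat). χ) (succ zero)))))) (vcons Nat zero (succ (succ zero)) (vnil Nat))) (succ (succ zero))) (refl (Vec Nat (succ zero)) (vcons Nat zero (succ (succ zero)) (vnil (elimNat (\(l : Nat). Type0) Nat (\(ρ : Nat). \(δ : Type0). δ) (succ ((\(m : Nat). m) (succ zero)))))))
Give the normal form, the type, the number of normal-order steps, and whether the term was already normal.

resulting normal form:
  refl (Eq (Vec Nat (succ zero)) (vcons Nat zero (succ (succ zero)) (vnil Nat)) (vcons Nat zero (succ (succ zero)) (vnil Nat))) (refl (Vec Nat (succ zero)) (vcons Nat zero (succ (succ zero)) (vnil Nat)))
type:
  Eq (Eq (Vec Nat (succ zero)) (vcons Nat zero (succ (succ zero)) (vnil Nat)) (vcons Nat zero (succ (succ zero)) (vnil Nat))) (refl (Vec Nat (succ zero)) (vcons Nat zero (succ (succ zero)) (vnil Nat))) (refl (Vec Nat (succ zero)) (vcons Nat zero (succ (succ zero)) (vnil Nat)))
reduction steps (normal order): 18
already normal: no
first redex: a beta-redex


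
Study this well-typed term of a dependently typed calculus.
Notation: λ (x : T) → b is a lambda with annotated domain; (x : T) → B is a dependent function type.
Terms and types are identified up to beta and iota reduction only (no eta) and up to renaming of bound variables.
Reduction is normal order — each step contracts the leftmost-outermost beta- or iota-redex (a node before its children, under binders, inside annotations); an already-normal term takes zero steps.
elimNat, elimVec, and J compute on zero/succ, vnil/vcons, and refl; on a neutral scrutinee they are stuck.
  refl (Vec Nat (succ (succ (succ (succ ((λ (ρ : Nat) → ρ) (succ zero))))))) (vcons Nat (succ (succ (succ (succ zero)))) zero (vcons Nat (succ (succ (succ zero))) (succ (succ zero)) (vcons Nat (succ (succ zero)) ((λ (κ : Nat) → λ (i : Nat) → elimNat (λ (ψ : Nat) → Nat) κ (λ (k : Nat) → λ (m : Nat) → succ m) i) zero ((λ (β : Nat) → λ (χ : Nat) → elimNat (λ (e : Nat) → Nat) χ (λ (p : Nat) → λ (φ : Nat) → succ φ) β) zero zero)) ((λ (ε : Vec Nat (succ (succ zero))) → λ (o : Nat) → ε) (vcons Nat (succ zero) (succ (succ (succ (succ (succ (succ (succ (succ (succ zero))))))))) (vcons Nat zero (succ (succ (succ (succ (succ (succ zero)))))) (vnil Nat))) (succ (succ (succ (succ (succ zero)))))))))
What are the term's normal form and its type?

normal form:
  refl (Vec Nat (succ (succ (succ (succ (succ zero)))))) (vcons Nat (succ (succ (succ (succ zero)))) zero (vcons Nat (succ (succ (succ zero))) (succ (succ zero)) (vcons Nat (succ (succ zero)) zero (vcons Nat (succ zero) (succ (succ (succ (succ (succ (succ (succ (succ (succ zero))))))))) (vcons Nat zero (succ (succ (succ (succ (succ (succ zero)))))) (vnil Nat))))))
type:
  Eq (Vec Nat (succ (succ (succ (succ (succ zero)))))) (vcons Nat (succ (succ (succ (succ zero)))) zero (vcons Nat (succ (succ (succ zero))) (succ (succ zero)) (vcons Nat (succ (succ zero)) zero (vcons Nat (succ zero) (succ (succ (succ (succ (succ (succ (succ (succ (succ zero))))))))) (vcons Nat zero (succ (succ (succ (succ (succ (succ zero)))))) (vnil Nat)))))) (vcons Nat (succ (succ (succ (succ zero)))) zero (vcons Nat (succ (succ (succ zero))) (succ (succ zero)) (vcons Nat (succ (succ zero)) zero (vcons Nat (succ zero) (succ (succ (succ (succ (succ (succ (succ (succ (succ zero))))))))) (vcons Nat zero (succ (succ (succ (succ (succ (succ zero)))))) (vnil Nat))))))
observation: 9 normal-order steps normalize the term, beginning with a beta-redex.


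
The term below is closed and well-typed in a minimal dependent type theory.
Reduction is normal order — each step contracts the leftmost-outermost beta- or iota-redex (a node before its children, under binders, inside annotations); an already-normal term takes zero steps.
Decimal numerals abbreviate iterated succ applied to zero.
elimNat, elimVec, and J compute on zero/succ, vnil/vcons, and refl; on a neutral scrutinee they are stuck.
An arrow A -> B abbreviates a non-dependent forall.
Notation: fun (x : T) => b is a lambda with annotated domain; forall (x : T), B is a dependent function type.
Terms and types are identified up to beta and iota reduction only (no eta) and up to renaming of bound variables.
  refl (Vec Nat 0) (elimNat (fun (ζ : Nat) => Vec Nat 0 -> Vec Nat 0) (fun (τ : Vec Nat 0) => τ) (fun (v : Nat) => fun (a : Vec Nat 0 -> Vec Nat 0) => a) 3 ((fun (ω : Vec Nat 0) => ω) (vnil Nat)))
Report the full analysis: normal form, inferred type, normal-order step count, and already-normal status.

normal form:
  refl (Vec Nat 0) (vnil Nat)
type:
  Eq (Vec Nat 0) (vnil Nat) (vnil Nat)
reduction steps (normal order): 12
already normal: no
first redex: an elimNat iota-redex


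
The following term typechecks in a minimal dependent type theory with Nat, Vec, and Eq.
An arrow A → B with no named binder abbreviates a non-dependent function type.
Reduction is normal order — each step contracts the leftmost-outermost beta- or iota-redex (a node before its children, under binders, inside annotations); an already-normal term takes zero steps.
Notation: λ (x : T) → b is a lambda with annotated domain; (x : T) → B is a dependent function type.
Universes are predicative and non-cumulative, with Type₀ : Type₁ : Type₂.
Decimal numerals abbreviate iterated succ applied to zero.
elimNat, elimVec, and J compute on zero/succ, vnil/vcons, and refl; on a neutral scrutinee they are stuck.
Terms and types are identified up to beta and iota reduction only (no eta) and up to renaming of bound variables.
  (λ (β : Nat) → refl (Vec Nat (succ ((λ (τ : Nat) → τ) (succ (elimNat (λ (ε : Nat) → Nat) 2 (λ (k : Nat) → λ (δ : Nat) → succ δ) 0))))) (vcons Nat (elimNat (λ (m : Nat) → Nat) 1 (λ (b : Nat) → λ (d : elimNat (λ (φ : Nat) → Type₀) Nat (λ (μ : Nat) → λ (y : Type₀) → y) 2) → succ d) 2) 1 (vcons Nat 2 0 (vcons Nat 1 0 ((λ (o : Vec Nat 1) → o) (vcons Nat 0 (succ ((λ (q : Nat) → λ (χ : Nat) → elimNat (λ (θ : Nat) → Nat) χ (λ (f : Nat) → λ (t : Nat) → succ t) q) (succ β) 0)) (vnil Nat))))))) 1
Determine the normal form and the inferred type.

resulting normal form:
  refl (Vec Nat 4) (vcons Nat 3 1 (vcons Nat 2 0 (vcons Nat 1 0 (vcons Nat 0 3 (vnil Nat)))))
inferred type:
  Eq (Vec Nat 4) (vcons Nat 3 1 (vcons Nat 2 0 (vcons Nat 1 0 (vcons Nat 0 3 (vnil Nat))))) (vcons Nat 3 1 (vcons Nat 2 0 (vcons Nat 1 0 (vcons Nat 0 3 (vnil Nat)))))


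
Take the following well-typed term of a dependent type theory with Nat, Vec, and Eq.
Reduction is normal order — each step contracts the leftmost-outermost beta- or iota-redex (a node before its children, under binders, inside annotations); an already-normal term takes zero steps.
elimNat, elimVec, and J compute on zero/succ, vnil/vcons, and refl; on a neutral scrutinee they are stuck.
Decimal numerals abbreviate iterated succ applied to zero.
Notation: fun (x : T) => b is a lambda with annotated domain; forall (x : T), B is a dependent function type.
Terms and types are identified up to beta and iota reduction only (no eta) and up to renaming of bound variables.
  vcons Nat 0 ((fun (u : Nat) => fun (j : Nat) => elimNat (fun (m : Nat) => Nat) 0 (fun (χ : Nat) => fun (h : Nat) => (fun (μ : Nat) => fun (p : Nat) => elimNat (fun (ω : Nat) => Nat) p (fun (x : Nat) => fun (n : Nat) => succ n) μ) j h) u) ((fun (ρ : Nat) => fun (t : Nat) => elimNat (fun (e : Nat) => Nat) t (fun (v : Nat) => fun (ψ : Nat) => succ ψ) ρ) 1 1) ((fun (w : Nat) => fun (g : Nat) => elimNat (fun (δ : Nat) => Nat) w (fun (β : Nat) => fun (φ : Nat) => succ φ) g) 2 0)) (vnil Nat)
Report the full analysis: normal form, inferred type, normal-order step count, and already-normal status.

normal form:
  vcons Nat 0 4 (vnil Nat)
the term's type:
  Vec Nat 1
normal-order step count: 27
started in normal form: no
first redex: a beta-redex


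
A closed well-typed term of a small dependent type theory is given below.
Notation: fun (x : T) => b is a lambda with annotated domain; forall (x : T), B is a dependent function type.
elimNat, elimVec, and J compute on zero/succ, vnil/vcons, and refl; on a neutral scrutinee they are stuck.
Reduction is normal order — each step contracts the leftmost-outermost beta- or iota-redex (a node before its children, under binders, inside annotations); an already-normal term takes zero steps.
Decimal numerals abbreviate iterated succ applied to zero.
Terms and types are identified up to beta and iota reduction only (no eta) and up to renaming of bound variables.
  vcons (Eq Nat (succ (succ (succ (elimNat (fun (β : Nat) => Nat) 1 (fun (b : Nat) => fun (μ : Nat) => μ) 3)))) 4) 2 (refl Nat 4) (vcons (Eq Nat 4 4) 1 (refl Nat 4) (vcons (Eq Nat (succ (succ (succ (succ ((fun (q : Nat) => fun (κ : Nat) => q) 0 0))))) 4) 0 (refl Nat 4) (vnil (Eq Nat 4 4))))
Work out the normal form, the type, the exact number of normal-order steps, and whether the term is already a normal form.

resulting normal form:
  vcons (Eq Nat 4 4) 2 (refl Nat 4) (vcons (Eq Nat 4 4) 1 (refl Nat 4) (vcons (Eq Nat 4 4) 0 (refl Nat 4) (vnil (Eq Nat 4 4))))
inferred type:
  Vec (Eq Nat 4 4) 3
normal-order step count: 12
term was already normal: no
first redex: an elimNat iota-redex
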